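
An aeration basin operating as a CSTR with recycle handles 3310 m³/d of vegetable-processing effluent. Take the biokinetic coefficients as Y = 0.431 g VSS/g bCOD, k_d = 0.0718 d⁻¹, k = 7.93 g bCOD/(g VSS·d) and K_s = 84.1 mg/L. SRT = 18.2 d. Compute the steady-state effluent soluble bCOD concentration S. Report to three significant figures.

For a completely mixed reactor with recycle the Lawrence–McCarty relation gives S = K_s·(1 + k_d·θ_c) / [θ_c·(Y·k − k_d) − 1] = 84.1 × (1 + 0.0718 × 18.2) / [18.2 × (0.431 × 7.93 − 0.0718) − 1] = 194.0 / 59.90 = 3.239 mg/L.

S ≈ 3.24 mg/L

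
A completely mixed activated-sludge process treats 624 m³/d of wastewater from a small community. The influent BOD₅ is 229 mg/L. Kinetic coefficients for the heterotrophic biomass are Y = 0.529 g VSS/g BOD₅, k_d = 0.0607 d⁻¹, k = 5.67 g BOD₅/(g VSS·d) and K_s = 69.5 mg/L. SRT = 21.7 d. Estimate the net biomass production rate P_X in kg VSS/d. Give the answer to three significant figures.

For a completely mixed reactor with recycle the Lawrence–McCarty relation gives S = K_s·(1 + k_d·θ_c) / [θ_c·(Y·k − k_d) − 1] = 69.5 × (1 + 0.0607 × 21.7) / [21.7 × (0.529 × 5.67 − 0.0607) − 1] = 161.0 / 62.77 = 2.566 mg/L.
Y_obs = Y / (1 + k_d θ_c) = 0.529 / (1 + 0.0607 × 21.7) = 0.529 / 2.317 = 0.2283.
Substrate removed = Q·(S₀ − S) = 624 m³/d × (229 − 2.57) g/m³ = 1.41×10^5 g/d = 141.3 kg/d.
Net biomass production P_X = Y_obs × Q·(S₀ − S) = 0.2283 × 141.3 = 32.26 kg VSS/d.

P_X ≈ 32.3 kg VSS/d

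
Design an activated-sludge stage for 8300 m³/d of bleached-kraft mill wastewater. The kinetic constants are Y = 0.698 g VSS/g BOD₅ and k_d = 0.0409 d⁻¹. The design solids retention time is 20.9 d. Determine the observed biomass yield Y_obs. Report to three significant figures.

Correct the yield for decay: Y_obs = Y/(1 + k_d θ_c) = 0.698 / (1 + 0.0409 × 20.9) = 0.698 / 1.855 = 0.3763.

Y_obs ≈ 0.376 g VSS/g BOD₅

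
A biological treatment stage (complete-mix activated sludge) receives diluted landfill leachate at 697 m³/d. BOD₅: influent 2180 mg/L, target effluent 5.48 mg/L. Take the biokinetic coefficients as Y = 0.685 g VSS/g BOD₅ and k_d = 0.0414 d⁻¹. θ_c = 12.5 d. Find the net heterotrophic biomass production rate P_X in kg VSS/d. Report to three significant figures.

Y_obs = Y / (1 + k_d θ_c) = 0.685 / (1 + 0.0414 × 12.5) = 0.685 / 1.518 = 0.4514.
ΔS = 2180 − 5.48 = 2175 mg/L, so the substrate removal rate is 697 × 2175/1000 = 1516 kg BOD₅/d.
Net biomass production P_X = Y_obs × Q·(S₀ − S) = 0.4514 × 1516 = 684.2 kg VSS/d.

P_X ≈ 684 kg VSS/d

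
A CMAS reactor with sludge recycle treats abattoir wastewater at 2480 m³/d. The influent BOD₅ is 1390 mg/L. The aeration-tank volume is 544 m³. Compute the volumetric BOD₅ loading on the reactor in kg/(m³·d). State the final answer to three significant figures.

L_v ≈ 6.34 kg BOD₅/(m³·d)

Applied BOD₅ load per unit volume = Q·S₀/V = (2480 × 1390/1000)/544.0 = 6.337 kg BOD₅·m⁻³·d⁻¹.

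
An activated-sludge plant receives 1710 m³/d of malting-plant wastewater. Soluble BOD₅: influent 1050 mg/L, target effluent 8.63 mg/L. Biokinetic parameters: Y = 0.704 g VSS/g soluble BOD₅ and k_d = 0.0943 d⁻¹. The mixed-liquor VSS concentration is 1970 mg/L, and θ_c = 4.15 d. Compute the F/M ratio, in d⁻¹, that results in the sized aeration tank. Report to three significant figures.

From the SRT design equation V = Y Q (S₀−S) θ_c / [X (1 + k_d θ_c)] = 0.704 × 1710 × (1050 − 8.63) × 4.15 / [1970 × (1 + 0.0943 × 4.15)] = 5.2×10^6 / 2741 = 1898 m³.
F/M = Q·S₀ / (V·X) = 1710 × 1050 / (1898 × 1970) = 0.4802 g soluble BOD₅·(g VSS·d)⁻¹.

F/M ≈ 0.480 d⁻¹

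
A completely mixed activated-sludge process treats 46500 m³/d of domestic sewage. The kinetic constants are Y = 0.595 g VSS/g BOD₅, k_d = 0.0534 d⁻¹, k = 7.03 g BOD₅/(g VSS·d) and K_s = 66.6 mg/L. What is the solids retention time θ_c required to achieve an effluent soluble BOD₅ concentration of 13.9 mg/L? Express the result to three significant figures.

θ_c ≈ 1.50 d

At the target effluent, Y k S/(K_s+S) = 0.595×7.03×13.9/80.50 = 0.7223 d⁻¹.
1/θ_c = 0.7223 − 0.0534 = 0.6689 d⁻¹, so θ_c = 1.495 d.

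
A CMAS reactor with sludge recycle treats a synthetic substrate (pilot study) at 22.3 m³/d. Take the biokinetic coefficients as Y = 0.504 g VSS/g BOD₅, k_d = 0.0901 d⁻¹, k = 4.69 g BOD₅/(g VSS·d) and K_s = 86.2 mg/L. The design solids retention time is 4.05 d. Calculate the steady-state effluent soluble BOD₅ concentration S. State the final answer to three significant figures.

Effluent substrate depends only on kinetics and SRT: S = K_s(1 + k_d θ_c) / [θ_c(Yk − k_d) − 1] = 86.2 × (1 + 0.0901 × 4.05) / [4.05 × (0.504 × 4.69 − 0.0901) − 1] = 117.7 / 8.208 = 14.33 mg/L.

S ≈ 14.3 mg/L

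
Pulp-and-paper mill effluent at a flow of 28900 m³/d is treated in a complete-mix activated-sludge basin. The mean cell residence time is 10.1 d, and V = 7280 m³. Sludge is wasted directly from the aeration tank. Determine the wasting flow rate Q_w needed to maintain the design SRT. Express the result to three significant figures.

Q_w ≈ 721 m³/d

With mixed-liquor wasting, θ_c = V/Q_w, so Q_w = V/θ_c = 7280/10.1 = 720.8 m³/d.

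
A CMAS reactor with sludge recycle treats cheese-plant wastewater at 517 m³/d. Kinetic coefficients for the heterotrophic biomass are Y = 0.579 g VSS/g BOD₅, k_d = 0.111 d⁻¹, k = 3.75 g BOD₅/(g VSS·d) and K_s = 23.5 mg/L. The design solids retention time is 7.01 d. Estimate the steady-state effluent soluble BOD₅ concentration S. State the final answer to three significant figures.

S ≈ 3.11 mg/L

For a completely mixed reactor with recycle the Lawrence–McCarty relation gives S = K_s·(1 + k_d·θ_c) / [θ_c·(Y·k − k_d) − 1] = 23.5 × (1 + 0.111 × 7.01) / [7.01 × (0.579 × 3.75 − 0.111) − 1] = 41.79 / 13.44 = 3.109 mg/L.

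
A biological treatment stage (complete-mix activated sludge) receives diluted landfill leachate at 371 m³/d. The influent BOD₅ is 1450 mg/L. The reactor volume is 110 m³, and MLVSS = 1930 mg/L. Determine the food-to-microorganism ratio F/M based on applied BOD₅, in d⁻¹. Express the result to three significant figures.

F/M = applied load / biomass = Q·S₀/(V·X) = 371 × 1450 / (110.0 × 1930) = 2.534 d⁻¹.

F/M ≈ 2.53 d⁻¹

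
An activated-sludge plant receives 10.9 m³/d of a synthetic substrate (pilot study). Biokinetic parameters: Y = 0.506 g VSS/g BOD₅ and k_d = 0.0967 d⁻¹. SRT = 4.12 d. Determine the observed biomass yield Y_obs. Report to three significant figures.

Y_obs ≈ 0.362 g VSS/g BOD₅

Observed yield with endogenous decay: Y_obs = Y / (1 + k_d·θ_c) = 0.506 / (1 + 0.0967 × 4.12) = 0.506 / 1.398 = 0.3618 g VSS/g BOD₅.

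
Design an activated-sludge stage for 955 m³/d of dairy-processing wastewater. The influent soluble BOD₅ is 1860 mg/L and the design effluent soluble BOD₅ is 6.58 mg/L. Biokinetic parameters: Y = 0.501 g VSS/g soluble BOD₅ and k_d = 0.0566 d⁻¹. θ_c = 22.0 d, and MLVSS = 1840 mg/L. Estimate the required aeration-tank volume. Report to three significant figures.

V ≈ 4720 m³

Steady-state biomass mass balance: V·X·(1 + k_d·θ_c) = Y·Q·(S₀ − S)·θ_c, so V = 0.501 × 955 × (1860 − 6.58) × 22.0 / [1840 × (1 + 0.0566 × 22.0)] = 1.95×10^7 / 4131 = 4722 m³.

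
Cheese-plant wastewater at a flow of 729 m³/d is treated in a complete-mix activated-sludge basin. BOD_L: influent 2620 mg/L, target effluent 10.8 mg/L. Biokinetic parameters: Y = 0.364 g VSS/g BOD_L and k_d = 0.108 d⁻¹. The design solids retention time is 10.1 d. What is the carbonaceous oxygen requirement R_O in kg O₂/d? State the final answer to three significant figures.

R_O ≈ 1430 kg O₂/d

Y_obs = Y / (1 + k_d θ_c) = 0.364 / (1 + 0.108 × 10.1) = 0.364 / 2.091 = 0.1741.
Substrate removed = Q·(S₀ − S) = 729 m³/d × (2620 − 10.8) g/m³ = 1.9×10^6 g/d = 1902 kg/d.
P_X = Y_obs·Q·(S₀ − S) = 0.1741 × 1902 = 331.1 kg VSS/d.
Carbonaceous O₂ demand = substrate oxidised − cell-mass equivalent = 1902 − 1.42 × 331.1 = 1432 kg O₂/d.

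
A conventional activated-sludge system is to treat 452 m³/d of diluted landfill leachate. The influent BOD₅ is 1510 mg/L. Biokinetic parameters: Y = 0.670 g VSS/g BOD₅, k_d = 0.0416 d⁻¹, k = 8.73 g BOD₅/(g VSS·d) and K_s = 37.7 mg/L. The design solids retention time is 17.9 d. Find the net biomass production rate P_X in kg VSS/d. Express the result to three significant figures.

P_X ≈ 262 kg VSS/d

For a completely mixed reactor with recycle the Lawrence–McCarty relation gives S = K_s·(1 + k_d·θ_c) / [θ_c·(Y·k − k_d) − 1] = 37.7 × (1 + 0.0416 × 17.9) / [17.9 × (0.670 × 8.73 − 0.0416) − 1] = 65.77 / 103.0 = 0.6389 mg/L.
Y_obs = Y / (1 + k_d θ_c) = 0.670 / (1 + 0.0416 × 17.9) = 0.670 / 1.745 = 0.3840.
Substrate removed = Q·(S₀ − S) = 452 m³/d × (1510 − 0.639) g/m³ = 6.82×10^5 g/d = 682.2 kg/d.
So the net sludge growth is P_X = 0.3840 × 682.2 = 262.0 kg VSS/d.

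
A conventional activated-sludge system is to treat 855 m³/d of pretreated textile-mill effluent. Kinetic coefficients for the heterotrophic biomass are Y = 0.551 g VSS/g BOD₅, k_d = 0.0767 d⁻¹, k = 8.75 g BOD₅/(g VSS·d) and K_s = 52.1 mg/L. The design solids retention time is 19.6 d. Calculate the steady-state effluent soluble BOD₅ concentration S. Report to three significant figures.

S ≈ 1.42 mg/L

For a completely mixed reactor with recycle the Lawrence–McCarty relation gives S = K_s·(1 + k_d·θ_c) / [θ_c·(Y·k − k_d) − 1] = 52.1 × (1 + 0.0767 × 19.6) / [19.6 × (0.551 × 8.75 − 0.0767) − 1] = 130.4 / 91.99 = 1.418 mg/L.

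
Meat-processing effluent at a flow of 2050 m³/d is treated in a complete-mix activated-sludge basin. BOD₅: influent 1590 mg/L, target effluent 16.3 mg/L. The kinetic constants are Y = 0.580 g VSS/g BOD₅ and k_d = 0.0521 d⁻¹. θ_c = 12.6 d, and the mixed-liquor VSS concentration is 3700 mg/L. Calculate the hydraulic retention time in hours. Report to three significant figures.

From the SRT design equation V = Y Q (S₀−S) θ_c / [X (1 + k_d θ_c)] = 0.580 × 2050 × (1590 − 16.3) × 12.6 / [3700 × (1 + 0.0521 × 12.6)] = 2.36×10^7 / 6129 = 3847 m³.
HRT = V/Q = 3847 m³ / 2050 m³·d⁻¹ = 1.876 d × 24 = 45.03 h.

τ ≈ 45.0 h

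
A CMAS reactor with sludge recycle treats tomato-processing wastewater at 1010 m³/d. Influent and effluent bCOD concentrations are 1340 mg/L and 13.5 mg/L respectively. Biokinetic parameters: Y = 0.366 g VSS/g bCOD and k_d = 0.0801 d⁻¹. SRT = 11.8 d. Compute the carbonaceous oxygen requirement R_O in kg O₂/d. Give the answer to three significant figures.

R_O ≈ 982 kg O₂/d

Correct the yield for decay: Y_obs = Y/(1 + k_d θ_c) = 0.366 / (1 + 0.0801 × 11.8) = 0.366 / 1.945 = 0.1882.
Substrate removed = Q·(S₀ − S) = 1010 m³/d × (1340 − 13.5) g/m³ = 1.34×10^6 g/d = 1340 kg/d.
P_X = Y_obs·Q·(S₀ − S) = 0.1882 × 1340 = 252.1 kg VSS/d.
Carbonaceous O₂ demand = substrate oxidised − cell-mass equivalent = 1340 − 1.42 × 252.1 = 981.8 kg O₂/d.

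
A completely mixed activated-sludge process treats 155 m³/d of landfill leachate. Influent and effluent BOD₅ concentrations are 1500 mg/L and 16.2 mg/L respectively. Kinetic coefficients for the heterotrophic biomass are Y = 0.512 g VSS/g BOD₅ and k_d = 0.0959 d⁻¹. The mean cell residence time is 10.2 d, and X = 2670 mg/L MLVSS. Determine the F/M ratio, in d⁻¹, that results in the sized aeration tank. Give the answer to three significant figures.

F/M ≈ 0.383 d⁻¹

Steady-state biomass mass balance: V·X·(1 + k_d·θ_c) = Y·Q·(S₀ − S)·θ_c, so V = 0.512 × 155 × (1500 − 16.2) × 10.2 / [2670 × (1 + 0.0959 × 10.2)] = 1.2×10^6 / 5282 = 227.4 m³.
F/M = applied load / biomass = Q·S₀/(V·X) = 155 × 1500 / (227.4 × 2670) = 0.3829 d⁻¹.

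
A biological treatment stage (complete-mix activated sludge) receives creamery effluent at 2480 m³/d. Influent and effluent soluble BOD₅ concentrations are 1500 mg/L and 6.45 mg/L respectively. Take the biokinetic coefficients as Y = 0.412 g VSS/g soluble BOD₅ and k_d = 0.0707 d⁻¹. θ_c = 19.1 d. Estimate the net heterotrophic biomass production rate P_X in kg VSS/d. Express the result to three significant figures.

P_X ≈ 649 kg VSS/d

Correct the yield for decay: Y_obs = Y/(1 + k_d θ_c) = 0.412 / (1 + 0.0707 × 19.1) = 0.412 / 2.350 = 0.1753.
Substrate removed = Q·(S₀ − S) = 2480 m³/d × (1500 − 6.45) g/m³ = 3.7×10^6 g/d = 3704 kg/d.
Biomass produced: P_X = Y_obs·Q·ΔS = 0.1753 × 3704 ≈ 649.3 kg VSS/d.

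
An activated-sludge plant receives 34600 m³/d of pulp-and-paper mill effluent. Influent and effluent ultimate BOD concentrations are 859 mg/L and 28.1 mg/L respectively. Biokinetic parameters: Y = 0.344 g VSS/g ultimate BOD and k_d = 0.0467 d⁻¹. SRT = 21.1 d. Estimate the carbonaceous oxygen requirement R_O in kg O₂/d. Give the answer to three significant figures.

Observed yield with endogenous decay: Y_obs = Y / (1 + k_d·θ_c) = 0.344 / (1 + 0.0467 × 21.1) = 0.344 / 1.985 = 0.1733 g VSS/g ultimate BOD.
Mass of ultimate BOD removed per day: Q(S₀ − S) = 34600 × 830.9 g/m³ = 28749 kg/d.
P_X = Y_obs·Q·(S₀ − S) = 0.1733 × 28749 = 4981 kg VSS/d.
Carbonaceous O₂ demand = substrate oxidised − cell-mass equivalent = 28749 − 1.42 × 4981 = 21676 kg O₂/d.

R_O ≈ 21700 kg O₂/d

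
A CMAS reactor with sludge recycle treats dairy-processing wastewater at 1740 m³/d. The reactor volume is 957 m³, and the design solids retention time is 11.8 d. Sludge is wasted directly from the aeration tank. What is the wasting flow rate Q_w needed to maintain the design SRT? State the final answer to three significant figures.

Q_w ≈ 81.1 m³/d

For wasting at MLVSS concentration, Q_w = V/θ_c = 957.0/11.8 = 81.10 m³/d.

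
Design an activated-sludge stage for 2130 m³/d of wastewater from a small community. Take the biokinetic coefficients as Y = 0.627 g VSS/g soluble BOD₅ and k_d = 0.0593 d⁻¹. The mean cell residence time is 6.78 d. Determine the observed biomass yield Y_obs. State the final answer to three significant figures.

Y_obs ≈ 0.447 g VSS/g soluble BOD₅

Correct the yield for decay: Y_obs = Y/(1 + k_d θ_c) = 0.627 / (1 + 0.0593 × 6.78) = 0.627 / 1.402 = 0.4472.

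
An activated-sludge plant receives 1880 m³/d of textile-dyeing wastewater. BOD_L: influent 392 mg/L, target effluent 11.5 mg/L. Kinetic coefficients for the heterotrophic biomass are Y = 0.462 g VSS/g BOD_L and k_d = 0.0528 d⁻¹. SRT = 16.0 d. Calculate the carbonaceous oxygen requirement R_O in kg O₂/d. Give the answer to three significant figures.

R_O ≈ 461 kg O₂/d

Correct the yield for decay: Y_obs = Y/(1 + k_d θ_c) = 0.462 / (1 + 0.0528 × 16.0) = 0.462 / 1.845 = 0.2504.
ΔS = 392 − 11.5 = 380.5 mg/L, so the substrate removal rate is 1880 × 380.5/1000 = 715.3 kg BOD_L/d.
P_X = Y_obs·Q·(S₀ − S) = 0.2504 × 715.3 = 179.1 kg VSS/d.
R_O = Q·ΔS − 1.42 P_X = 715.3 − 254.4 = 461.0 kg O₂/d.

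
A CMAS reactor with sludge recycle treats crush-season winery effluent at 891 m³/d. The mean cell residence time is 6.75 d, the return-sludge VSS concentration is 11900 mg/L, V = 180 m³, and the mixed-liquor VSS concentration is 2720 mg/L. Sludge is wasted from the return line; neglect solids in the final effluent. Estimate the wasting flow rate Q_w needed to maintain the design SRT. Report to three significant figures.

Wasting from the return line (neglecting effluent solids): Q_w = V·X / (θ_c·X_r) = 180.0 × 2720 / (6.75 × 11900) = 6.095 m³/d.

Q_w ≈ 6.10 m³/d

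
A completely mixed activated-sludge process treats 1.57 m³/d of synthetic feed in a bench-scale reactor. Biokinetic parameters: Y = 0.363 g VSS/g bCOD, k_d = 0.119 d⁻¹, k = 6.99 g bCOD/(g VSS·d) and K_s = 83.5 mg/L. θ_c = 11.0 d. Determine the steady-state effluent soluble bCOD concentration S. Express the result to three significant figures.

For a completely mixed reactor with recycle the Lawrence–McCarty relation gives S = K_s·(1 + k_d·θ_c) / [θ_c·(Y·k − k_d) − 1] = 83.5 × (1 + 0.119 × 11.0) / [11.0 × (0.363 × 6.99 − 0.119) − 1] = 192.8 / 25.60 = 7.531 mg/L.

S ≈ 7.53 mg/L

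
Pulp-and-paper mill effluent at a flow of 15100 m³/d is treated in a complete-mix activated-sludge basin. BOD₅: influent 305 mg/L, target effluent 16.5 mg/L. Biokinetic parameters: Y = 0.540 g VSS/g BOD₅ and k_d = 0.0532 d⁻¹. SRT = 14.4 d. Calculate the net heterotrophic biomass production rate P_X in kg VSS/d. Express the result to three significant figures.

P_X ≈ 1330 kg VSS/d

Y_obs = Y / (1 + k_d θ_c) = 0.540 / (1 + 0.0532 × 14.4) = 0.540 / 1.766 = 0.3058.
Substrate removed = Q·(S₀ − S) = 15100 m³/d × (305 − 16.5) g/m³ = 4.36×10^6 g/d = 4356 kg/d.
Net biomass production P_X = Y_obs × Q·(S₀ − S) = 0.3058 × 4356 = 1332 kg VSS/d.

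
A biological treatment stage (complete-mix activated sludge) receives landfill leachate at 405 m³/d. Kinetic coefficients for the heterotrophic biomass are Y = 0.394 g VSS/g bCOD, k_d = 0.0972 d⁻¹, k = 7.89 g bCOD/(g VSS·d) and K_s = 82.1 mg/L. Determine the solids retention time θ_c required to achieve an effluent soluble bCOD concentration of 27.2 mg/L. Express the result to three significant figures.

At the target effluent, Y k S/(K_s+S) = 0.394×7.89×27.2/109.3 = 0.7736 d⁻¹.
Then 1/θ_c = μ − k_d = 0.7736 − 0.0972 = 0.6764 d⁻¹, giving θ_c = 1.478 d.

θ_c ≈ 1.48 d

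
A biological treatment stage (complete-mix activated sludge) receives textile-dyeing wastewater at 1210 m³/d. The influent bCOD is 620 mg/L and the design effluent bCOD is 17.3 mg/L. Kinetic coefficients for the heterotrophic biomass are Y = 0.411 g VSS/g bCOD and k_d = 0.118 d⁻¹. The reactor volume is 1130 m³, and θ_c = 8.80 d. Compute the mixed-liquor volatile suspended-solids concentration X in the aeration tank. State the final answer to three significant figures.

X ≈ 1150 mg/L

From V·X·(1 + k_d·θ_c) = Y·Q·(S₀ − S)·θ_c: X = 0.411 × 1210 × (620 − 17.3) × 8.80 / [1130 × (1 + 0.118 × 8.80)] = 1145 mg/L.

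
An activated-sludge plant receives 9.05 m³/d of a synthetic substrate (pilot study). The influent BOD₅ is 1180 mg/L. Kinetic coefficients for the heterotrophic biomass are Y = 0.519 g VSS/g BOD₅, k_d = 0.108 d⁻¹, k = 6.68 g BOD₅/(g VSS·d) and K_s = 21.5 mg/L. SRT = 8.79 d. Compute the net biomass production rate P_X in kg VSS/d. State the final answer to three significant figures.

From the Monod/SRT balance for a CMAS, S = K_s·(1+k_d θ_c)/[θ_c·(Y k − k_d) − 1] = 21.5 × (1 + 0.108 × 8.79) / [8.79 × (0.519 × 6.68 − 0.108) − 1] = 41.91 / 28.52 = 1.469 mg/L.
Correct the yield for decay: Y_obs = Y/(1 + k_d θ_c) = 0.519 / (1 + 0.108 × 8.79) = 0.519 / 1.949 = 0.2662.
Substrate removed = Q·(S₀ − S) = 9.05 m³/d × (1180 − 1.47) g/m³ = 1.07×10^4 g/d = 10.67 kg/d.
P_X = Y_obs · Q(S₀ − S) = 0.2662 × 10.67 = 2.840 kg VSS/d.

P_X ≈ 2.84 kg VSS/d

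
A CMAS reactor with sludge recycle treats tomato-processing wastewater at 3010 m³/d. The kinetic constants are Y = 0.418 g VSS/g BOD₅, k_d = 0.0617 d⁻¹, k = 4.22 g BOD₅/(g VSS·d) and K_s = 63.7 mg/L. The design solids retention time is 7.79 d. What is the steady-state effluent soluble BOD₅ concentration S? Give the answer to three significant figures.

S ≈ 7.69 mg/L

Effluent substrate depends only on kinetics and SRT: S = K_s(1 + k_d θ_c) / [θ_c(Yk − k_d) − 1] = 63.7 × (1 + 0.0617 × 7.79) / [7.79 × (0.418 × 4.22 − 0.0617) − 1] = 94.32 / 12.26 = 7.693 mg/L.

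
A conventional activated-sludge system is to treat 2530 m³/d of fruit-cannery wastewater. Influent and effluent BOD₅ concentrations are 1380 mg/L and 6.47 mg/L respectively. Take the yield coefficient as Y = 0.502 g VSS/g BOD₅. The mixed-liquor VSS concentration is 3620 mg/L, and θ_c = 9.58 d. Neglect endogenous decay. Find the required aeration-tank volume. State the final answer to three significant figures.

V ≈ 4620 m³

V·X = Y·Q·ΔS·θ_c gives V = 0.502 × 2530 × (1380 − 6.47) × 9.58 / 3620 = 4617 m³.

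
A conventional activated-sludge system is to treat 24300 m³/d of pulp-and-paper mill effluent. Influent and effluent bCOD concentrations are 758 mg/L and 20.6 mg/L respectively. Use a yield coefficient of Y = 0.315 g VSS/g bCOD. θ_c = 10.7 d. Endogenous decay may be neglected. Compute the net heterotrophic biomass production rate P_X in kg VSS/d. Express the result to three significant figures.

P_X ≈ 5640 kg VSS/d

With endogenous decay neglected, the observed yield equals the true yield: Y_obs = Y = 0.315 g VSS/g bCOD.
Substrate removed = Q·(S₀ − S) = 24300 m³/d × (758 − 20.6) g/m³ = 1.79×10^7 g/d = 17919 kg/d.
So the net sludge growth is P_X = 0.3150 × 17919 = 5644 kg VSS/d.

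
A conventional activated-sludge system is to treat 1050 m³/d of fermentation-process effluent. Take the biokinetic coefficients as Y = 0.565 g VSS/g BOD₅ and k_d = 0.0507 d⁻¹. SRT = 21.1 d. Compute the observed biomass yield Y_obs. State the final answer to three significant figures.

Y_obs ≈ 0.273 g VSS/g BOD₅

Y_obs = Y / (1 + k_d θ_c) = 0.565 / (1 + 0.0507 × 21.1) = 0.565 / 2.070 = 0.2730.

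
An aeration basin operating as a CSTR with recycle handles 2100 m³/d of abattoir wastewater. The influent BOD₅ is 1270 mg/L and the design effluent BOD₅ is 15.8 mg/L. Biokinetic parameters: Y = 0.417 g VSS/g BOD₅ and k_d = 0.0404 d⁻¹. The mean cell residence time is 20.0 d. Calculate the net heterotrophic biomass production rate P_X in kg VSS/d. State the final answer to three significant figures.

Correct the yield for decay: Y_obs = Y/(1 + k_d θ_c) = 0.417 / (1 + 0.0404 × 20.0) = 0.417 / 1.808 = 0.2306.
Q·(S₀ − S) = 2100 × (1270 − 15.8) × 10⁻³ = 2634 kg/d removed.
P_X = Y_obs · Q(S₀ − S) = 0.2306 × 2634 = 607.5 kg VSS/d.

P_X ≈ 607 kg VSS/d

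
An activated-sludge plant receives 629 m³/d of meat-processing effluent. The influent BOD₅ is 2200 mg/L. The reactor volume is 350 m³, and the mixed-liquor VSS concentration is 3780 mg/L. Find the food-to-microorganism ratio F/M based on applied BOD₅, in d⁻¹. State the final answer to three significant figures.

F/M ≈ 1.05 d⁻¹

F/M = Q·S₀ / (V·X) = 629 × 2200 / (350.0 × 3780) = 1.046 g BOD₅·(g VSS·d)⁻¹.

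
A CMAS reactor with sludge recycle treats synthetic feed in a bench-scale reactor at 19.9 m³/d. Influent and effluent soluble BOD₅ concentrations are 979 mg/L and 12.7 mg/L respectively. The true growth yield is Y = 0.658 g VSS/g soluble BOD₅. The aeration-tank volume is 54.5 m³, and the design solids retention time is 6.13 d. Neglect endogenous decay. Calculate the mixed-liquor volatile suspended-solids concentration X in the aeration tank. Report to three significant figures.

X ≈ 1420 mg/L

From V·X = Y·Q·(S₀ − S)·θ_c (decay neglected): X = 0.658 × 19.9 × (979 − 12.7) × 6.13 / 54.5 = 1423 mg/L.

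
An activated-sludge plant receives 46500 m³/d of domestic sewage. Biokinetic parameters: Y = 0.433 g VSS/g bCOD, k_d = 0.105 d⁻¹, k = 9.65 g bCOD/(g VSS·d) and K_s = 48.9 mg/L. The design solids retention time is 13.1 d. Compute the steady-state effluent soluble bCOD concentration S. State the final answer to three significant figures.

Effluent substrate depends only on kinetics and SRT: S = K_s(1 + k_d θ_c) / [θ_c(Yk − k_d) − 1] = 48.9 × (1 + 0.105 × 13.1) / [13.1 × (0.433 × 9.65 − 0.105) − 1] = 116.2 / 52.36 = 2.218 mg/L.

S ≈ 2.22 mg/L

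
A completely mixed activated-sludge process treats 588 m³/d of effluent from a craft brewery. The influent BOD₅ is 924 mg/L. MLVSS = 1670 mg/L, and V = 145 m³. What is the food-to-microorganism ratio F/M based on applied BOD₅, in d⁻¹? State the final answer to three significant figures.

F/M = applied load / biomass = Q·S₀/(V·X) = 588 × 924 / (145.0 × 1670) = 2.244 d⁻¹.

F/M ≈ 2.24 d⁻¹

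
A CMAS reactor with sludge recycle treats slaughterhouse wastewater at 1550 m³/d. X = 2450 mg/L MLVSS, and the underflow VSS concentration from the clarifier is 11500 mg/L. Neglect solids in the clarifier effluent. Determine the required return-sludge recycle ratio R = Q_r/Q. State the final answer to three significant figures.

Mass balance around the secondary clarifier (neglecting effluent solids): R = X / (X_r − X) = 2450 / (11500 − 2450) = 0.2707.

R ≈ 0.271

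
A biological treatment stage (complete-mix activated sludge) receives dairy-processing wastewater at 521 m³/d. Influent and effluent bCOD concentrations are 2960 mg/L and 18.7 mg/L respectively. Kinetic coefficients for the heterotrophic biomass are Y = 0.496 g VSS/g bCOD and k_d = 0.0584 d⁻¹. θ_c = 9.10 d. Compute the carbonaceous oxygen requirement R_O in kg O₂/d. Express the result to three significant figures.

Observed yield with endogenous decay: Y_obs = Y / (1 + k_d·θ_c) = 0.496 / (1 + 0.0584 × 9.10) = 0.496 / 1.531 = 0.3239 g VSS/g bCOD.
Q·(S₀ − S) = 521 × (2960 − 18.7) × 10⁻³ = 1532 kg/d removed.
P_X = Y_obs·Q·(S₀ − S) = 0.3239 × 1532 = 496.3 kg VSS/d.
R_O = Q·ΔS − 1.42 P_X = 1532 − 704.8 = 827.6 kg O₂/d.

R_O ≈ 828 kg O₂/d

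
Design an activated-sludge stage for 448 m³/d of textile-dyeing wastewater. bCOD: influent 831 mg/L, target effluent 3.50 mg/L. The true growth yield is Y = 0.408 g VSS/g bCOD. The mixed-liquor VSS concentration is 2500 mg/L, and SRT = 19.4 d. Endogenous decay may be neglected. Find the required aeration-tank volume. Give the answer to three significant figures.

Biomass mass balance (decay neglected): V·X = Y·Q·(S₀ − S)·θ_c, so V = 0.408 × 448 × (831 − 3.50) × 19.4 / 2500 = 1174 m³.

V ≈ 1170 m³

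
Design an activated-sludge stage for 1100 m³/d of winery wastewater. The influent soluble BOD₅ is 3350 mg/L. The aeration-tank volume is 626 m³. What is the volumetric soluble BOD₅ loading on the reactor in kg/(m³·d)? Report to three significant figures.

Volumetric loading L_v = Q·S₀ / V = 1100 × 3350 g/m³ / 626.0 m³ = 5887 g/(m³·d) = 5.887 kg soluble BOD₅/(m³·d).

L_v ≈ 5.89 kg soluble BOD₅/(m³·d)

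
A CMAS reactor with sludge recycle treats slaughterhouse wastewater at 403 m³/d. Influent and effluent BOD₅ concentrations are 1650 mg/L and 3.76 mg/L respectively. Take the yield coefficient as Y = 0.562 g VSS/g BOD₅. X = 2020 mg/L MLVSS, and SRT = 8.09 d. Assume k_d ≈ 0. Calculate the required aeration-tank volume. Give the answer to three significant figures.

V ≈ 1490 m³

With k_d = 0 the design equation reduces to V = Y Q (S₀−S) θ_c / X = 0.562 × 403 × (1650 − 3.76) × 8.09 / 2020 = 1493 m³.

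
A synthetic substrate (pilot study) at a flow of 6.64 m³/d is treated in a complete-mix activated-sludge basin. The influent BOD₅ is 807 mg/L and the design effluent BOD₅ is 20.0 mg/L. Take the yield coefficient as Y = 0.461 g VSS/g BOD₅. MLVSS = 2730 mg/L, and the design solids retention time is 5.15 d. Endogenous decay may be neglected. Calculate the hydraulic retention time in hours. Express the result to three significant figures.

τ ≈ 16.4 h

V·X = Y·Q·ΔS·θ_c gives V = 0.461 × 6.64 × (807 − 20.0) × 5.15 / 2730 = 4.545 m³.
HRT = V/Q = 4.545 m³ / 6.64 m³·d⁻¹ = 0.6844 d × 24 = 16.43 h.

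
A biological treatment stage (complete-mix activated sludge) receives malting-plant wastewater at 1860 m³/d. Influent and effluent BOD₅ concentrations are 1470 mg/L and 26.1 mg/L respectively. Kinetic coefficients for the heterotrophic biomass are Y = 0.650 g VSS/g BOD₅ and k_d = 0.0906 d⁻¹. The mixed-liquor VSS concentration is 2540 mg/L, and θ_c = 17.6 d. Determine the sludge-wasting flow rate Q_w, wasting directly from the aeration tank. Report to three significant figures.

Q_w ≈ 265 m³/d

Rearranging the biomass balance for a CMAS with decay, V = Y·Q·ΔS·θ_c / [X·(1+k_d θ_c)] = 0.650 × 1860 × (1470 − 26.1) × 17.6 / [2540 × (1 + 0.0906 × 17.6)] = 3.07×10^7 / 6590 = 4662 m³.
For wasting at MLVSS concentration, Q_w = V/θ_c = 4662/17.6 = 264.9 m³/d.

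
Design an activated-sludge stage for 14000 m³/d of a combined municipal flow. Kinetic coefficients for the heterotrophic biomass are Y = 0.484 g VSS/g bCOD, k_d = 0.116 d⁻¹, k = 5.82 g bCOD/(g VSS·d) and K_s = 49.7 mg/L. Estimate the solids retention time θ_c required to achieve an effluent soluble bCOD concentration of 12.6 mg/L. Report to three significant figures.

At the target effluent, Y k S/(K_s+S) = 0.484×5.82×12.6/62.30 = 0.5697 d⁻¹.
Then 1/θ_c = μ − k_d = 0.5697 − 0.116 = 0.4537 d⁻¹, giving θ_c = 2.204 d.

θ_c ≈ 2.20 d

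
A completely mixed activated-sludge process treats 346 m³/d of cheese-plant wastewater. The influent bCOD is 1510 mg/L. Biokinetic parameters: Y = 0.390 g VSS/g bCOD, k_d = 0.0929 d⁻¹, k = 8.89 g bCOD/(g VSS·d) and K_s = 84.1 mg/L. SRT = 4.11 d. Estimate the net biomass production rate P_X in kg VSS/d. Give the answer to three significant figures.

Effluent substrate depends only on kinetics and SRT: S = K_s(1 + k_d θ_c) / [θ_c(Yk − k_d) − 1] = 84.1 × (1 + 0.0929 × 4.11) / [4.11 × (0.390 × 8.89 − 0.0929) − 1] = 116.2 / 12.87 = 9.031 mg/L.
Observed yield with endogenous decay: Y_obs = Y / (1 + k_d·θ_c) = 0.390 / (1 + 0.0929 × 4.11) = 0.390 / 1.382 = 0.2822 g VSS/g bCOD.
ΔS = 1510 − 9.03 = 1501 mg/L, so the substrate removal rate is 346 × 1501/1000 = 519.3 kg bCOD/d.
So the net sludge growth is P_X = 0.2822 × 519.3 = 146.6 kg VSS/d.

P_X ≈ 147 kg VSS/d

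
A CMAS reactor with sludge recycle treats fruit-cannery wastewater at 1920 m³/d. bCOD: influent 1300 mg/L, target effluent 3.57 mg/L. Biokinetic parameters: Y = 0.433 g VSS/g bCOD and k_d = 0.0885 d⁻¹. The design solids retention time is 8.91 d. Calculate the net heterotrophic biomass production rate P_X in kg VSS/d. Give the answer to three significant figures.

The observed yield is Y_obs = Y/(1 + k_d·θ_c) = 0.433 / (1 + 0.0885 × 8.91) = 0.433 / 1.789 = 0.2421 g VSS per g bCOD removed.
Mass of bCOD removed per day: Q(S₀ − S) = 1920 × 1296 g/m³ = 2489 kg/d.
P_X = Y_obs · Q(S₀ − S) = 0.2421 × 2489 = 602.6 kg VSS/d.

P_X ≈ 603 kg VSS/d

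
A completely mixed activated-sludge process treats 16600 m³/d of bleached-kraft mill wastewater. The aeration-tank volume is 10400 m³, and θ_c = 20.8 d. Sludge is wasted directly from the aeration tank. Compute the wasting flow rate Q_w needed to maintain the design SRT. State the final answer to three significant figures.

With mixed-liquor wasting, θ_c = V/Q_w, so Q_w = V/θ_c = 10400/20.8 = 500.0 m³/d.

Q_w ≈ 500 m³/d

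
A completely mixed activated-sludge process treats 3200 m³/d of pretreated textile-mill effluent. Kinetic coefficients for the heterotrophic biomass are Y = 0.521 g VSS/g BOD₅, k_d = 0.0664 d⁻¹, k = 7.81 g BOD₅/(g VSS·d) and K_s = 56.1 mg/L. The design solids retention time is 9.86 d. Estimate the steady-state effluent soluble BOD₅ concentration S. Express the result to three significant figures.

From the Monod/SRT balance for a CMAS, S = K_s·(1+k_d θ_c)/[θ_c·(Y k − k_d) − 1] = 56.1 × (1 + 0.0664 × 9.86) / [9.86 × (0.521 × 7.81 − 0.0664) − 1] = 92.83 / 38.47 = 2.413 mg/L.

S ≈ 2.41 mg/L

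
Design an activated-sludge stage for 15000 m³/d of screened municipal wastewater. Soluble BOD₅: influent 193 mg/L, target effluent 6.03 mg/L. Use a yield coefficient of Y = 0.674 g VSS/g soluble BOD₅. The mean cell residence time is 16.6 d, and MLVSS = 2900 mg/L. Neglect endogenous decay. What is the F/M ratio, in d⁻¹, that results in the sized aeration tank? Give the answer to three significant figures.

F/M ≈ 0.0923 d⁻¹

With k_d = 0 the design equation reduces to V = Y Q (S₀−S) θ_c / X = 0.674 × 15000 × (193 − 6.03) × 16.6 / 2900 = 10820 m³.
Food-to-microorganism ratio F/M = Q S₀ / (V X) = 15000 × 193 / (10820 × 2900) = 0.09226 d⁻¹.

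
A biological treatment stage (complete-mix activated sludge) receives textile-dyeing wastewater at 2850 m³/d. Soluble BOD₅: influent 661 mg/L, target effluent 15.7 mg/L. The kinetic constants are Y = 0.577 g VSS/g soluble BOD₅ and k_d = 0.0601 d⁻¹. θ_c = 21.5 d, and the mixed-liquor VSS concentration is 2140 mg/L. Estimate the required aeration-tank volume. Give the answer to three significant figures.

V ≈ 4650 m³

Rearranging the biomass balance for a CMAS with decay, V = Y·Q·ΔS·θ_c / [X·(1+k_d θ_c)] = 0.577 × 2850 × (661 − 15.7) × 21.5 / [2140 × (1 + 0.0601 × 21.5)] = 2.28×10^7 / 4905 = 4651 m³.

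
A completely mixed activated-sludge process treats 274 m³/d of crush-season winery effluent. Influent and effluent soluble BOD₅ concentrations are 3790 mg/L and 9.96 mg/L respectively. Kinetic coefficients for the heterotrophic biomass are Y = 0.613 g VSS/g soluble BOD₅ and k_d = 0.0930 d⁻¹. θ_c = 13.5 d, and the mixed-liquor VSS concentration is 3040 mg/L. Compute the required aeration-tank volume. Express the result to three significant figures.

Rearranging the biomass balance for a CMAS with decay, V = Y·Q·ΔS·θ_c / [X·(1+k_d θ_c)] = 0.613 × 274 × (3790 − 9.96) × 13.5 / [3040 × (1 + 0.0930 × 13.5)] = 8.57×10^6 / 6857 = 1250 m³.

V ≈ 1250 m³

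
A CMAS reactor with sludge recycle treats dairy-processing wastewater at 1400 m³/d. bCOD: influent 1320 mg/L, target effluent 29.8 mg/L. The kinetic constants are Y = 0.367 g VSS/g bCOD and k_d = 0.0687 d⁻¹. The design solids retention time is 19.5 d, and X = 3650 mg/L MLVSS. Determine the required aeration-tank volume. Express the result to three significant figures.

Rearranging the biomass balance for a CMAS with decay, V = Y·Q·ΔS·θ_c / [X·(1+k_d θ_c)] = 0.367 × 1400 × (1320 − 29.8) × 19.5 / [3650 × (1 + 0.0687 × 19.5)] = 1.29×10^7 / 8540 = 1514 m³.

V ≈ 1510 m³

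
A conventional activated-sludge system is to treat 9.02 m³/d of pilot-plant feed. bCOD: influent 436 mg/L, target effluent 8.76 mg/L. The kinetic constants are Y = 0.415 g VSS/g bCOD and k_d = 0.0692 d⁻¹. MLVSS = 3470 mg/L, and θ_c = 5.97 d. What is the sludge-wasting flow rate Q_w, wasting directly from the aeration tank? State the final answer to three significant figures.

Rearranging the biomass balance for a CMAS with decay, V = Y·Q·ΔS·θ_c / [X·(1+k_d θ_c)] = 0.415 × 9.02 × (436 − 8.76) × 5.97 / [3470 × (1 + 0.0692 × 5.97)] = 9.55×10^3 / 4904 = 1.947 m³.
With mixed-liquor wasting, θ_c = V/Q_w, so Q_w = V/θ_c = 1.947/5.97 = 0.3261 m³/d.

Q_w ≈ 0.326 m³/d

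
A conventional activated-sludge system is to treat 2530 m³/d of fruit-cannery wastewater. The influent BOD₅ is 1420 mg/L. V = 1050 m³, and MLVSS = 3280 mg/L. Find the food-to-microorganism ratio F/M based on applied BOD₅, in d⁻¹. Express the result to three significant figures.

F/M = Q·S₀ / (V·X) = 2530 × 1420 / (1050 × 3280) = 1.043 g BOD₅·(g VSS·d)⁻¹.

F/M ≈ 1.04 d⁻¹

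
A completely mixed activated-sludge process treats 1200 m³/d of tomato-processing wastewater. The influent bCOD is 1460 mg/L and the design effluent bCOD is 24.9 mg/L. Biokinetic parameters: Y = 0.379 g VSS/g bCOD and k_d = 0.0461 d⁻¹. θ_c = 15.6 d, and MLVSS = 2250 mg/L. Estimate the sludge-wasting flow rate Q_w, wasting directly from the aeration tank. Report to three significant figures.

Rearranging the biomass balance for a CMAS with decay, V = Y·Q·ΔS·θ_c / [X·(1+k_d θ_c)] = 0.379 × 1200 × (1460 − 24.9) × 15.6 / [2250 × (1 + 0.0461 × 15.6)] = 1.02×10^7 / 3868 = 2632 m³.
For wasting at MLVSS concentration, Q_w = V/θ_c = 2632/15.6 = 168.7 m³/d.

Q_w ≈ 169 m³/d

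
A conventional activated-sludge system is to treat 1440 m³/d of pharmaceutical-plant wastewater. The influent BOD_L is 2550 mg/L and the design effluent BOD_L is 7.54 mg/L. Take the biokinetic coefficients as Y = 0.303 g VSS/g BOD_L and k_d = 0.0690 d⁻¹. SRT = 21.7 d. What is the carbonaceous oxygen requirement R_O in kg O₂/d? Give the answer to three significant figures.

Correct the yield for decay: Y_obs = Y/(1 + k_d θ_c) = 0.303 / (1 + 0.0690 × 21.7) = 0.303 / 2.497 = 0.1213.
Mass of BOD_L removed per day: Q(S₀ − S) = 1440 × 2542 g/m³ = 3661 kg/d.
Biomass synthesised: P_X = Y_obs × 3661 = 444.2 kg VSS/d.
R_O = Q·ΔS − 1.42 P_X = 3661 − 630.8 = 3030 kg O₂/d.

R_O ≈ 3030 kg O₂/d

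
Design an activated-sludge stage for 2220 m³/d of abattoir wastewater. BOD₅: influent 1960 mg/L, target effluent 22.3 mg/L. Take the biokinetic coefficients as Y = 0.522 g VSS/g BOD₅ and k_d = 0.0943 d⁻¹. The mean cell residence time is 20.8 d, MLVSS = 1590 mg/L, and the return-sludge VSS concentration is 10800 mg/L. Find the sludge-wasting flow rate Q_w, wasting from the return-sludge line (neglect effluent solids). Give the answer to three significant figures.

From the SRT design equation V = Y Q (S₀−S) θ_c / [X (1 + k_d θ_c)] = 0.522 × 2220 × (1960 − 22.3) × 20.8 / [1590 × (1 + 0.0943 × 20.8)] = 4.67×10^7 / 4709 = 9919 m³.
Wasting from the return line (neglecting effluent solids): Q_w = V·X / (θ_c·X_r) = 9919 × 1590 / (20.8 × 10800) = 70.21 m³/d.

Q_w ≈ 70.2 m³/d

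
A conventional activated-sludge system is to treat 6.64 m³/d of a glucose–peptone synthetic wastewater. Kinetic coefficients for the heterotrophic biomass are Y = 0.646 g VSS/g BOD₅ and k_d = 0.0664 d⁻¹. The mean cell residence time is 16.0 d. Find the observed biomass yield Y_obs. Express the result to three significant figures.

Y_obs ≈ 0.313 g VSS/g BOD₅

Observed yield with endogenous decay: Y_obs = Y / (1 + k_d·θ_c) = 0.646 / (1 + 0.0664 × 16.0) = 0.646 / 2.062 = 0.3132 g VSS/g BOD₅.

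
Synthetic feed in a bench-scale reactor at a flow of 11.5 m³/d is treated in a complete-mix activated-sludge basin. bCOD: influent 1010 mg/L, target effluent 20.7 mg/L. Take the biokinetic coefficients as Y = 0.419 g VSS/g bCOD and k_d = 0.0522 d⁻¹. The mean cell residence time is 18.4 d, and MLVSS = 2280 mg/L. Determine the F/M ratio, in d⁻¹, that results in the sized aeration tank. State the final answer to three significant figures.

F/M ≈ 0.260 d⁻¹

From the SRT design equation V = Y Q (S₀−S) θ_c / [X (1 + k_d θ_c)] = 0.419 × 11.5 × (1010 − 20.7) × 18.4 / [2280 × (1 + 0.0522 × 18.4)] = 8.77×10^4 / 4470 = 19.62 m³.
Food-to-microorganism ratio F/M = Q S₀ / (V X) = 11.5 × 1010 / (19.62 × 2280) = 0.2596 d⁻¹.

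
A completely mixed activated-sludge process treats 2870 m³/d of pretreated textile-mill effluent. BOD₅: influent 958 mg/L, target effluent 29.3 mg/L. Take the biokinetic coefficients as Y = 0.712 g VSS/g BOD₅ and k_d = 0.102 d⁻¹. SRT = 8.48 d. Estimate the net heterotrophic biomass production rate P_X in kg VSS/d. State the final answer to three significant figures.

P_X ≈ 1020 kg VSS/d

Observed yield with endogenous decay: Y_obs = Y / (1 + k_d·θ_c) = 0.712 / (1 + 0.102 × 8.48) = 0.712 / 1.865 = 0.3818 g VSS/g BOD₅.
Mass of BOD₅ removed per day: Q(S₀ − S) = 2870 × 928.7 g/m³ = 2665 kg/d.
Net biomass production P_X = Y_obs × Q·(S₀ − S) = 0.3818 × 2665 = 1018 kg VSS/d.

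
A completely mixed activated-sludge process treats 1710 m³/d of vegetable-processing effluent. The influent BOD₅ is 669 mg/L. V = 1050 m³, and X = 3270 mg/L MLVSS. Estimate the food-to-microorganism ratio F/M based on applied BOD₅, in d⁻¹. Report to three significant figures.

F/M ≈ 0.333 d⁻¹

Food-to-microorganism ratio F/M = Q S₀ / (V X) = 1710 × 669 / (1050 × 3270) = 0.3332 d⁻¹.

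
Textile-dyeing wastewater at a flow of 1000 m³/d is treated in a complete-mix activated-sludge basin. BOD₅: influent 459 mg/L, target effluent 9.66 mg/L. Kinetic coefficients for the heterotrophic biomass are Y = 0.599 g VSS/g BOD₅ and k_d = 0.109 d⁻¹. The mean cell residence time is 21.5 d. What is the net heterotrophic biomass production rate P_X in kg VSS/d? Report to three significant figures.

Y_obs = Y / (1 + k_d θ_c) = 0.599 / (1 + 0.109 × 21.5) = 0.599 / 3.344 = 0.1792.
Mass of BOD₅ removed per day: Q(S₀ − S) = 1000 × 449.3 g/m³ = 449.3 kg/d.
Biomass produced: P_X = Y_obs·Q·ΔS = 0.1792 × 449.3 ≈ 80.50 kg VSS/d.

P_X ≈ 80.5 kg VSS/d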